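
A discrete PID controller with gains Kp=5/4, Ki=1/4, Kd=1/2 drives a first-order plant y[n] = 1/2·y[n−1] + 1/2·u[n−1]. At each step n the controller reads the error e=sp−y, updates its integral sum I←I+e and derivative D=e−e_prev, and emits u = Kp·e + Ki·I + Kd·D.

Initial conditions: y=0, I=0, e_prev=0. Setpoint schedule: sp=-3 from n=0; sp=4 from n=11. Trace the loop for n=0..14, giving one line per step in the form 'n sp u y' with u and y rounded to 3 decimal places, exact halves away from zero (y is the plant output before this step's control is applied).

(exact arithmetic carried between steps; '≈' marks a value shown rounded to 6 d.p. or computed from one; I and e_prev carry over from the previous line; the table rounds u and y to 3 d.p., halves away from zero)
n=0: y=0, sp=-3, e=sp−y=-3; I=-3, D=e−e_prev=-3; u=5/4·(-3)+1/4·(-3)+1/2·(-3)=-6; next y=1/2·0+1/2·(-6)=-3
n=1: y=-3, sp=-3, e=sp−y=0; I=-3, D=e−e_prev=3; u=5/4·0+1/4·(-3)+1/2·3=0.75; next y=1/2·(-3)+1/2·0.75=-1.125
n=2: y=-1.125, sp=-3, e=sp−y=-1.875; I=-4.875, D=e−e_prev=-1.875; u=5/4·(-1.875)+1/4·(-4.875)+1/2·(-1.875)=-4.5; next y=1/2·(-1.125)+1/2·(-4.5)=-2.8125
n=3: y=-2.8125, sp=-3, e=sp−y=-0.1875; I=-5.0625, D=e−e_prev=1.6875; u=5/4·(-0.1875)+1/4·(-5.0625)+1/2·1.6875=-0.65625; next y=1/2·(-2.8125)+1/2·(-0.65625)=-1.734375
n=4: y=-1.734375, sp=-3, e=sp−y=-1.265625; I=-6.328125, D=e−e_prev=-1.078125; u=5/4·(-1.265625)+1/4·(-6.328125)+1/2·(-1.078125)=-3.703125; next y=1/2·(-1.734375)+1/2·(-3.703125)=-2.71875
n=5: y=-2.71875, sp=-3, e=sp−y=-0.28125; I=-6.609375, D=e−e_prev=0.984375; u=5/4·(-0.28125)+1/4·(-6.609375)+1/2·0.984375≈-1.511719; next y=1/2·(-2.71875)+1/2·(-1.511719)≈-2.115234
n=6: y≈-2.115234, sp=-3, e=sp−y≈-0.884766; I≈-7.494141, D=e−e_prev≈-0.603516; u=5/4·(-0.884766)+1/4·(-7.494141)+1/2·(-0.603516)≈-3.28125; next y=1/2·(-2.115234)+1/2·(-3.28125)≈-2.698242
n=7: y≈-2.698242, sp=-3, e=sp−y≈-0.301758; I≈-7.795898, D=e−e_prev≈0.583008; u=5/4·(-0.301758)+1/4·(-7.795898)+1/2·0.583008≈-2.034668; next y=1/2·(-2.698242)+1/2·(-2.034668)≈-2.366455
n=8: y≈-2.366455, sp=-3, e=sp−y≈-0.633545; I≈-8.429443, D=e−e_prev≈-0.331787; u=5/4·(-0.633545)+1/4·(-8.429443)+1/2·(-0.331787)≈-3.065186; next y=1/2·(-2.366455)+1/2·(-3.065186)≈-2.715820
n=9: y≈-2.715820, sp=-3, e=sp−y≈-0.284180; I≈-8.713623, D=e−e_prev≈0.349365; u=5/4·(-0.284180)+1/4·(-8.713623)+1/2·0.349365≈-2.358948; next y=1/2·(-2.715820)+1/2·(-2.358948)≈-2.537384
n=10: y≈-2.537384, sp=-3, e=sp−y≈-0.462616; I≈-9.176239, D=e−e_prev≈-0.178436; u=5/4·(-0.462616)+1/4·(-9.176239)+1/2·(-0.178436)≈-2.961548; next y=1/2·(-2.537384)+1/2·(-2.961548)≈-2.749466
n=11: y≈-2.749466, sp=4, e=sp−y≈6.749466; I≈-2.426773, D=e−e_prev≈7.212082; u=5/4·6.749466+1/4·(-2.426773)+1/2·7.212082≈11.436180; next y=1/2·(-2.749466)+1/2·11.436180≈4.343357
n=12: y≈4.343357, sp=4, e=sp−y≈-0.343357; I≈-2.770130, D=e−e_prev≈-7.092823; u=5/4·(-0.343357)+1/4·(-2.770130)+1/2·(-7.092823)≈-4.668140; next y=1/2·4.343357+1/2·(-4.668140)≈-0.162392
n=13: y≈-0.162392, sp=4, e=sp−y≈4.162392; I≈1.392262, D=e−e_prev≈4.505749; u=5/4·4.162392+1/4·1.392262+1/2·4.505749≈7.803929; next y=1/2·(-0.162392)+1/2·7.803929≈3.820769
n=14: y≈3.820769, sp=4, e=sp−y≈0.179231; I≈1.571493, D=e−e_prev≈-3.983160; u=5/4·0.179231+1/4·1.571493+1/2·(-3.983160)≈-1.374668; next y=1/2·3.820769+1/2·(-1.374668)≈1.223050

0 -3 -6.000 0.000
1 -3 0.750 -3.000
2 -3 -4.500 -1.125
3 -3 -0.656 -2.813
4 -3 -3.703 -1.734
5 -3 -1.512 -2.719
6 -3 -3.281 -2.115
7 -3 -2.035 -2.698
8 -3 -3.065 -2.366
9 -3 -2.359 -2.716
10 -3 -2.962 -2.537
11 4 11.436 -2.749
12 4 -4.668 4.343
13 4 7.804 -0.162
14 4 -1.375 3.821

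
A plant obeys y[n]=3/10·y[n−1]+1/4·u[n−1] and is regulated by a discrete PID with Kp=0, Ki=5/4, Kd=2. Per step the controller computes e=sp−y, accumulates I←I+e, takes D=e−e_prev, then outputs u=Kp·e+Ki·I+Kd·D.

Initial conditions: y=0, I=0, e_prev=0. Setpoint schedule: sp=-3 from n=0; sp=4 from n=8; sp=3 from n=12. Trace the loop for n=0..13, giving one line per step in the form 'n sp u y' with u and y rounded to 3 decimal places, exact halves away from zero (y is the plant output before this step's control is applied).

(exact arithmetic carried between steps; '≈' marks a value shown rounded to 6 d.p. or computed from one; I and e_prev carry over from the previous line; the table rounds u and y to 3 d.p., halves away from zero)
n=0: y=0, sp=-3, e=sp−y=-3; I=-3, D=e−e_prev=-3; u=0·(-3)+5/4·(-3)+2·(-3)=-9.75; next y=3/10·0+1/4·(-9.75)=-2.4375
n=1: y=-2.4375, sp=-3, e=sp−y=-0.5625; I=-3.5625, D=e−e_prev=2.4375; u=0·(-0.5625)+5/4·(-3.5625)+2·2.4375=0.421875; next y=3/10·(-2.4375)+1/4·0.421875≈-0.625781
n=2: y≈-0.625781, sp=-3, e=sp−y≈-2.374219; I≈-5.936719, D=e−e_prev≈-1.811719; u=0·(-2.374219)+5/4·(-5.936719)+2·(-1.811719)≈-11.044336; next y=3/10·(-0.625781)+1/4·(-11.044336)≈-2.948818
n=3: y≈-2.948818, sp=-3, e=sp−y≈-0.051182; I≈-5.987900, D=e−e_prev≈2.323037; u=0·(-0.051182)+5/4·(-5.987900)+2·2.323037≈-2.838801; next y=3/10·(-2.948818)+1/4·(-2.838801)≈-1.594346
n=4: y≈-1.594346, sp=-3, e=sp−y≈-1.405654; I≈-7.393555, D=e−e_prev≈-1.354473; u=0·(-1.405654)+5/4·(-7.393555)+2·(-1.354473)≈-11.950888; next y=3/10·(-1.594346)+1/4·(-11.950888)≈-3.466026
n=5: y≈-3.466026, sp=-3, e=sp−y≈0.466026; I≈-6.927529, D=e−e_prev≈1.871680; u=0·0.466026+5/4·(-6.927529)+2·1.871680≈-4.916051; next y=3/10·(-3.466026)+1/4·(-4.916051)≈-2.268820
n=6: y≈-2.268820, sp=-3, e=sp−y≈-0.731180; I≈-7.658708, D=e−e_prev≈-1.197205; u=0·(-0.731180)+5/4·(-7.658708)+2·(-1.197205)≈-11.967796; next y=3/10·(-2.268820)+1/4·(-11.967796)≈-3.672595
n=7: y≈-3.672595, sp=-3, e=sp−y≈0.672595; I≈-6.986113, D=e−e_prev≈1.403775; u=0·0.672595+5/4·(-6.986113)+2·1.403775≈-5.925092; next y=3/10·(-3.672595)+1/4·(-5.925092)≈-2.583052
n=8: y≈-2.583052, sp=4, e=sp−y≈6.583052; I≈-0.403062, D=e−e_prev≈5.910456; u=0·6.583052+5/4·(-0.403062)+2·5.910456≈11.317086; next y=3/10·(-2.583052)+1/4·11.317086≈2.054356
n=9: y≈2.054356, sp=4, e=sp−y≈1.945644; I≈1.542582, D=e−e_prev≈-4.637408; u=0·1.945644+5/4·1.542582+2·(-4.637408)≈-7.346587; next y=3/10·2.054356+1/4·(-7.346587)≈-1.220340
n=10: y≈-1.220340, sp=4, e=sp−y≈5.220340; I≈6.762922, D=e−e_prev≈3.274696; u=0·5.220340+5/4·6.762922+2·3.274696≈15.003045; next y=3/10·(-1.220340)+1/4·15.003045≈3.384659
n=11: y≈3.384659, sp=4, e=sp−y≈0.615341; I≈7.378263, D=e−e_prev≈-4.604999; u=0·0.615341+5/4·7.378263+2·(-4.604999)≈0.012831; next y=3/10·3.384659+1/4·0.012831≈1.018605
n=12: y≈1.018605, sp=3, e=sp−y≈1.981395; I≈9.359658, D=e−e_prev≈1.366054; u=0·1.981395+5/4·9.359658+2·1.366054≈14.431680; next y=3/10·1.018605+1/4·14.431680≈3.913502
n=13: y≈3.913502, sp=3, e=sp−y≈-0.913502; I≈8.446156, D=e−e_prev≈-2.894896; u=0·(-0.913502)+5/4·8.446156+2·(-2.894896)≈4.767903; next y=3/10·3.913502+1/4·4.767903≈2.366026

0 -3 -9.750 0.000
1 -3 0.422 -2.438
2 -3 -11.044 -0.626
3 -3 -2.839 -2.949
4 -3 -11.951 -1.594
5 -3 -4.916 -3.466
6 -3 -11.968 -2.269
7 -3 -5.925 -3.673
8 4 11.317 -2.583
9 4 -7.347 2.054
10 4 15.003 -1.220
11 4 0.013 3.385
12 3 14.432 1.019
13 3 4.768 3.914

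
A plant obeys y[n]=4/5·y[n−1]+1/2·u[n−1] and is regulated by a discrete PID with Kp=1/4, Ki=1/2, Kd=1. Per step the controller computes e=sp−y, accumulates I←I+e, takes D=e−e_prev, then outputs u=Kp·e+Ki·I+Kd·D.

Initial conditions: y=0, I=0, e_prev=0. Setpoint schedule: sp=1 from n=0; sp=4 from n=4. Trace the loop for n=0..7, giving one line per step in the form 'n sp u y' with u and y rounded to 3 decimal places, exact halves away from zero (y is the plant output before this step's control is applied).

(exact arithmetic carried between steps; '≈' marks a value shown rounded to 6 d.p. or computed from one; I and e_prev carry over from the previous line; the table rounds u and y to 3 d.p., halves away from zero)
n=0: y=0, sp=1, e=sp−y=1; I=1, D=e−e_prev=1; u=1/4·1+1/2·1+1·1=1.75; next y=4/5·0+1/2·1.75=0.875
n=1: y=0.875, sp=1, e=sp−y=0.125; I=1.125, D=e−e_prev=-0.875; u=1/4·0.125+1/2·1.125+1·(-0.875)=-0.28125; next y=4/5·0.875+1/2·(-0.28125)=0.559375
n=2: y=0.559375, sp=1, e=sp−y=0.440625; I=1.565625, D=e−e_prev=0.315625; u=1/4·0.440625+1/2·1.565625+1·0.315625≈1.208594; next y=4/5·0.559375+1/2·1.208594≈1.051797
n=3: y≈1.051797, sp=1, e=sp−y≈-0.051797; I≈1.513828, D=e−e_prev≈-0.492422; u=1/4·(-0.051797)+1/2·1.513828+1·(-0.492422)≈0.251543; next y=4/5·1.051797+1/2·0.251543≈0.967209
n=4: y≈0.967209, sp=4, e=sp−y≈3.032791; I≈4.546619, D=e−e_prev≈3.084588; u=1/4·3.032791+1/2·4.546619+1·3.084588≈6.116095; next y=4/5·0.967209+1/2·6.116095≈3.831815
n=5: y≈3.831815, sp=4, e=sp−y≈0.168185; I≈4.714804, D=e−e_prev≈-2.864606; u=1/4·0.168185+1/2·4.714804+1·(-2.864606)≈-0.465157; next y=4/5·3.831815+1/2·(-0.465157)≈2.832873
n=6: y≈2.832873, sp=4, e=sp−y≈1.167127; I≈5.881931, D=e−e_prev≈0.998942; u=1/4·1.167127+1/2·5.881931+1·0.998942≈4.231689; next y=4/5·2.832873+1/2·4.231689≈4.382143
n=7: y≈4.382143, sp=4, e=sp−y≈-0.382143; I≈5.499788, D=e−e_prev≈-1.549270; u=1/4·(-0.382143)+1/2·5.499788+1·(-1.549270)≈1.105089; next y=4/5·4.382143+1/2·1.105089≈4.058259

0 1 1.750 0.000
1 1 -0.281 0.875
2 1 1.209 0.559
3 1 0.252 1.052
4 4 6.116 0.967
5 4 -0.465 3.832
6 4 4.232 2.833
7 4 1.105 4.382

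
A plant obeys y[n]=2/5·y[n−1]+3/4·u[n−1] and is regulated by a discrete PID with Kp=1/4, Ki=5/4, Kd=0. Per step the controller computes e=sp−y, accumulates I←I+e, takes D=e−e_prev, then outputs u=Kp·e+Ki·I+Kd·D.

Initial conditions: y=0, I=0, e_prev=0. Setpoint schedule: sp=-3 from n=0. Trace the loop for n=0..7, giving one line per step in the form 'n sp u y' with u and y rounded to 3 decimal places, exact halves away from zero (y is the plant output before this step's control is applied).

(exact arithmetic carried between steps; '≈' marks a value shown rounded to 6 d.p. or computed from one; I and e_prev carry over from the previous line; the table rounds u and y to 3 d.p., halves away from zero)
n=0: y=0, sp=-3, e=sp−y=-3; I=-3, D=e−e_prev=-3; u=1/4·(-3)+5/4·(-3)+0·(-3)=-4.5; next y=2/5·0+3/4·(-4.5)=-3.375
n=1: y=-3.375, sp=-3, e=sp−y=0.375; I=-2.625, D=e−e_prev=3.375; u=1/4·0.375+5/4·(-2.625)+0·3.375=-3.1875; next y=2/5·(-3.375)+3/4·(-3.1875)=-3.740625
n=2: y=-3.740625, sp=-3, e=sp−y=0.740625; I=-1.884375, D=e−e_prev=0.365625; u=1/4·0.740625+5/4·(-1.884375)+0·0.365625≈-2.170313; next y=2/5·(-3.740625)+3/4·(-2.170313)≈-3.123984
n=3: y≈-3.123984, sp=-3, e=sp−y≈0.123984; I≈-1.760391, D=e−e_prev≈-0.616641; u=1/4·0.123984+5/4·(-1.760391)+0·(-0.616641)≈-2.169492; next y=2/5·(-3.123984)+3/4·(-2.169492)≈-2.876713
n=4: y≈-2.876713, sp=-3, e=sp−y≈-0.123287; I≈-1.883678, D=e−e_prev≈-0.247271; u=1/4·(-0.123287)+5/4·(-1.883678)+0·(-0.247271)≈-2.385419; next y=2/5·(-2.876713)+3/4·(-2.385419)≈-2.939749
n=5: y≈-2.939749, sp=-3, e=sp−y≈-0.060251; I≈-1.943928, D=e−e_prev≈0.063036; u=1/4·(-0.060251)+5/4·(-1.943928)+0·0.063036≈-2.444973; next y=2/5·(-2.939749)+3/4·(-2.444973)≈-3.009630
n=6: y≈-3.009630, sp=-3, e=sp−y≈0.009630; I≈-1.934299, D=e−e_prev≈0.069880; u=1/4·0.009630+5/4·(-1.934299)+0·0.069880≈-2.415466; next y=2/5·(-3.009630)+3/4·(-2.415466)≈-3.015451
n=7: y≈-3.015451, sp=-3, e=sp−y≈0.015451; I≈-1.918847, D=e−e_prev≈0.005822; u=1/4·0.015451+5/4·(-1.918847)+0·0.005822≈-2.394696; next y=2/5·(-3.015451)+3/4·(-2.394696)≈-3.002203

0 -3 -4.500 0.000
1 -3 -3.188 -3.375
2 -3 -2.170 -3.741
3 -3 -2.169 -3.124
4 -3 -2.385 -2.877
5 -3 -2.445 -2.940
6 -3 -2.415 -3.010
7 -3 -2.395 -3.015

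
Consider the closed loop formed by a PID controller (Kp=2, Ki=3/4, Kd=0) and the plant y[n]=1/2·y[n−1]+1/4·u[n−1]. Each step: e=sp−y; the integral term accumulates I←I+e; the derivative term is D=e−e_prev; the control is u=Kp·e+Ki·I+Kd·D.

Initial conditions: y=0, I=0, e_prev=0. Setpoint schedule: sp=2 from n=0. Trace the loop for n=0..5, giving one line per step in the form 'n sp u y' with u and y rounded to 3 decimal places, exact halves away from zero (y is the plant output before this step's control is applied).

0 2 5.500 0.000
1 2 3.219 1.375
2 2 3.365 1.492
3 2 3.484 1.587
4 2 3.581 1.665
5 2 3.660 1.728

(exact arithmetic carried between steps; '≈' marks a value shown rounded to 6 d.p. or computed from one; I and e_prev carry over from the previous line; the table rounds u and y to 3 d.p., halves away from zero)
n=0: y=0, sp=2, e=sp−y=2; I=2, D=e−e_prev=2; u=2·2+3/4·2+0·2=5.5; next y=1/2·0+1/4·5.5=1.375
n=1: y=1.375, sp=2, e=sp−y=0.625; I=2.625, D=e−e_prev=-1.375; u=2·0.625+3/4·2.625+0·(-1.375)=3.21875; next y=1/2·1.375+1/4·3.21875≈1.492188
n=2: y≈1.492188, sp=2, e=sp−y≈0.507813; I≈3.132813, D=e−e_prev≈-0.117188; u=2·0.507813+3/4·3.132813+0·(-0.117188)≈3.365234; next y=1/2·1.492188+1/4·3.365234≈1.587402
n=3: y≈1.587402, sp=2, e=sp−y≈0.412598; I≈3.545410, D=e−e_prev≈-0.095215; u=2·0.412598+3/4·3.545410+0·(-0.095215)≈3.484253; next y=1/2·1.587402+1/4·3.484253≈1.664764
n=4: y≈1.664764, sp=2, e=sp−y≈0.335236; I≈3.880646, D=e−e_prev≈-0.077362; u=2·0.335236+3/4·3.880646+0·(-0.077362)≈3.580956; next y=1/2·1.664764+1/4·3.580956≈1.727621
n=5: y≈1.727621, sp=2, e=sp−y≈0.272379; I≈4.153025, D=e−e_prev≈-0.062857; u=2·0.272379+3/4·4.153025+0·(-0.062857)≈3.659526; next y=1/2·1.727621+1/4·3.659526≈1.778692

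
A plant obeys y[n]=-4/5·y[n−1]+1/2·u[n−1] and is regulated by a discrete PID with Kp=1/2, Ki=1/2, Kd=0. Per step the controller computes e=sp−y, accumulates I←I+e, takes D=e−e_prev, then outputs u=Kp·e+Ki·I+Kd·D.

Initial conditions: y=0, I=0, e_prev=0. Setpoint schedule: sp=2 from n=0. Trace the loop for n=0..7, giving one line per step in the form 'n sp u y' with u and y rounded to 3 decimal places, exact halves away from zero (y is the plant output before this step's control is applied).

0 2 2.000 0.000
1 2 2.000 1.000
2 2 3.300 0.200
3 2 2.910 1.490
4 2 4.392 0.263
5 2 3.538 1.986
6 2 5.350 0.180
7 2 3.910 2.531

(exact arithmetic carried between steps; '≈' marks a value shown rounded to 6 d.p. or computed from one; I and e_prev carry over from the previous line; the table rounds u and y to 3 d.p., halves away from zero)
n=0: y=0, sp=2, e=sp−y=2; I=2, D=e−e_prev=2; u=1/2·2+1/2·2+0·2=2; next y=-4/5·0+1/2·2=1
n=1: y=1, sp=2, e=sp−y=1; I=3, D=e−e_prev=-1; u=1/2·1+1/2·3+0·(-1)=2; next y=-4/5·1+1/2·2=0.2
n=2: y=0.2, sp=2, e=sp−y=1.8; I=4.8, D=e−e_prev=0.8; u=1/2·1.8+1/2·4.8+0·0.8=3.3; next y=-4/5·0.2+1/2·3.3=1.49
n=3: y=1.49, sp=2, e=sp−y=0.51; I=5.31, D=e−e_prev=-1.29; u=1/2·0.51+1/2·5.31+0·(-1.29)=2.91; next y=-4/5·1.49+1/2·2.91=0.263
n=4: y=0.263, sp=2, e=sp−y=1.737; I=7.047, D=e−e_prev=1.227; u=1/2·1.737+1/2·7.047+0·1.227=4.392; next y=-4/5·0.263+1/2·4.392=1.9856
n=5: y=1.9856, sp=2, e=sp−y=0.0144; I=7.0614, D=e−e_prev=-1.7226; u=1/2·0.0144+1/2·7.0614+0·(-1.7226)=3.5379; next y=-4/5·1.9856+1/2·3.5379=0.18047
n=6: y=0.18047, sp=2, e=sp−y=1.81953; I=8.88093, D=e−e_prev=1.80513; u=1/2·1.81953+1/2·8.88093+0·1.80513=5.35023; next y=-4/5·0.18047+1/2·5.35023=2.530739
n=7: y=2.530739, sp=2, e=sp−y=-0.530739; I=8.350191, D=e−e_prev=-2.350269; u=1/2·(-0.530739)+1/2·8.350191+0·(-2.350269)=3.909726; next y=-4/5·2.530739+1/2·3.909726≈-0.069728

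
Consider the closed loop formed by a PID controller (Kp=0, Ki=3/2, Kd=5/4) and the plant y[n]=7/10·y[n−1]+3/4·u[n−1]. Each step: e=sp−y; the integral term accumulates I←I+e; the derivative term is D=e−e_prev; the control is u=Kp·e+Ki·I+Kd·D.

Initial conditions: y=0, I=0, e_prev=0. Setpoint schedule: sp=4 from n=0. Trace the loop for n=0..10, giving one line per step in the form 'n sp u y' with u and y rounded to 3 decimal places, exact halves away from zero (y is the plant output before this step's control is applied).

0 4 11.000 0.000
1 4 -10.688 8.250
2 4 22.099 -2.241
3 4 -29.081 15.006
4 4 48.328 -11.307
5 4 -70.607 28.331
6 4 111.444 -33.124
7 4 -166.870 60.397
8 4 259.432 -82.875
9 4 -392.795 136.562
10 4 605.461 -199.003

(exact arithmetic carried between steps; '≈' marks a value shown rounded to 6 d.p. or computed from one; I and e_prev carry over from the previous line; the table rounds u and y to 3 d.p., halves away from zero)
n=0: y=0, sp=4, e=sp−y=4; I=4, D=e−e_prev=4; u=0·4+3/2·4+5/4·4=11; next y=7/10·0+3/4·11=8.25
n=1: y=8.25, sp=4, e=sp−y=-4.25; I=-0.25, D=e−e_prev=-8.25; u=0·(-4.25)+3/2·(-0.25)+5/4·(-8.25)=-10.6875; next y=7/10·8.25+3/4·(-10.6875)=-2.240625
n=2: y=-2.240625, sp=4, e=sp−y=6.240625; I=5.990625, D=e−e_prev=10.490625; u=0·6.240625+3/2·5.990625+5/4·10.490625≈22.099219; next y=7/10·(-2.240625)+3/4·22.099219≈15.005977
n=3: y≈15.005977, sp=4, e=sp−y≈-11.005977; I≈-5.015352, D=e−e_prev≈-17.246602; u=0·(-11.005977)+3/2·(-5.015352)+5/4·(-17.246602)≈-29.081279; next y=7/10·15.005977+3/4·(-29.081279)≈-11.306776
n=4: y≈-11.306776, sp=4, e=sp−y≈15.306776; I≈10.291424, D=e−e_prev≈26.312752; u=0·15.306776+3/2·10.291424+5/4·26.312752≈48.328077; next y=7/10·(-11.306776)+3/4·48.328077≈28.331315
n=5: y≈28.331315, sp=4, e=sp−y≈-24.331315; I≈-14.039890, D=e−e_prev≈-39.638091; u=0·(-24.331315)+3/2·(-14.039890)+5/4·(-39.638091)≈-70.607449; next y=7/10·28.331315+3/4·(-70.607449)≈-33.123666
n=6: y≈-33.123666, sp=4, e=sp−y≈37.123666; I≈23.083776, D=e−e_prev≈61.454981; u=0·37.123666+3/2·23.083776+5/4·61.454981≈111.444390; next y=7/10·(-33.123666)+3/4·111.444390≈60.396726
n=7: y≈60.396726, sp=4, e=sp−y≈-56.396726; I≈-33.312950, D=e−e_prev≈-93.520392; u=0·(-56.396726)+3/2·(-33.312950)+5/4·(-93.520392)≈-166.869916; next y=7/10·60.396726+3/4·(-166.869916)≈-82.874729
n=8: y≈-82.874729, sp=4, e=sp−y≈86.874729; I≈53.561778, D=e−e_prev≈143.271455; u=0·86.874729+3/2·53.561778+5/4·143.271455≈259.431986; next y=7/10·(-82.874729)+3/4·259.431986≈136.561679
n=9: y≈136.561679, sp=4, e=sp−y≈-132.561679; I≈-78.999901, D=e−e_prev≈-219.436408; u=0·(-132.561679)+3/2·(-78.999901)+5/4·(-219.436408)≈-392.795362; next y=7/10·136.561679+3/4·(-392.795362)≈-199.003346
n=10: y≈-199.003346, sp=4, e=sp−y≈203.003346; I≈124.003445, D=e−e_prev≈335.565025; u=0·203.003346+3/2·124.003445+5/4·335.565025≈605.461448; next y=7/10·(-199.003346)+3/4·605.461448≈314.793744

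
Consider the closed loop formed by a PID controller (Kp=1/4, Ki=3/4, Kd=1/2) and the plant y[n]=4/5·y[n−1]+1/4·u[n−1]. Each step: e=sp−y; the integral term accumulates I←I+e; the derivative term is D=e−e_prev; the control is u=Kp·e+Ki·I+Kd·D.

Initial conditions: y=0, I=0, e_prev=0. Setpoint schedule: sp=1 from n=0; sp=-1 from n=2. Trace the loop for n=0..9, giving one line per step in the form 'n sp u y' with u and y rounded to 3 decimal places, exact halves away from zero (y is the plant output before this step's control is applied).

(exact arithmetic carried between steps; '≈' marks a value shown rounded to 6 d.p. or computed from one; I and e_prev carry over from the previous line; the table rounds u and y to 3 d.p., halves away from zero)
n=0: y=0, sp=1, e=sp−y=1; I=1, D=e−e_prev=1; u=1/4·1+3/4·1+1/2·1=1.5; next y=4/5·0+1/4·1.5=0.375
n=1: y=0.375, sp=1, e=sp−y=0.625; I=1.625, D=e−e_prev=-0.375; u=1/4·0.625+3/4·1.625+1/2·(-0.375)=1.1875; next y=4/5·0.375+1/4·1.1875=0.596875
n=2: y=0.596875, sp=-1, e=sp−y=-1.596875; I=0.028125, D=e−e_prev=-2.221875; u=1/4·(-1.596875)+3/4·0.028125+1/2·(-2.221875)≈-1.489063; next y=4/5·0.596875+1/4·(-1.489063)≈0.105234
n=3: y≈0.105234, sp=-1, e=sp−y≈-1.105234; I≈-1.077109, D=e−e_prev≈0.491641; u=1/4·(-1.105234)+3/4·(-1.077109)+1/2·0.491641≈-0.838320; next y=4/5·0.105234+1/4·(-0.838320)≈-0.125393
n=4: y≈-0.125393, sp=-1, e=sp−y≈-0.874607; I≈-1.951717, D=e−e_prev≈0.230627; u=1/4·(-0.874607)+3/4·(-1.951717)+1/2·0.230627≈-1.567126; next y=4/5·(-0.125393)+1/4·(-1.567126)≈-0.492096
n=5: y≈-0.492096, sp=-1, e=sp−y≈-0.507904; I≈-2.459621, D=e−e_prev≈0.366703; u=1/4·(-0.507904)+3/4·(-2.459621)+1/2·0.366703≈-1.788341; next y=4/5·(-0.492096)+1/4·(-1.788341)≈-0.840762
n=6: y≈-0.840762, sp=-1, e=sp−y≈-0.159238; I≈-2.618860, D=e−e_prev≈0.348666; u=1/4·(-0.159238)+3/4·(-2.618860)+1/2·0.348666≈-1.829621; next y=4/5·(-0.840762)+1/4·(-1.829621)≈-1.130015
n=7: y≈-1.130015, sp=-1, e=sp−y≈0.130015; I≈-2.488845, D=e−e_prev≈0.289253; u=1/4·0.130015+3/4·(-2.488845)+1/2·0.289253≈-1.689504; next y=4/5·(-1.130015)+1/4·(-1.689504)≈-1.326388
n=8: y≈-1.326388, sp=-1, e=sp−y≈0.326388; I≈-2.162457, D=e−e_prev≈0.196373; u=1/4·0.326388+3/4·(-2.162457)+1/2·0.196373≈-1.442060; next y=4/5·(-1.326388)+1/4·(-1.442060)≈-1.421625
n=9: y≈-1.421625, sp=-1, e=sp−y≈0.421625; I≈-1.740832, D=e−e_prev≈0.095237; u=1/4·0.421625+3/4·(-1.740832)+1/2·0.095237≈-1.152599; next y=4/5·(-1.421625)+1/4·(-1.152599)≈-1.425450

0 1 1.500 0.000
1 1 1.188 0.375
2 -1 -1.489 0.597
3 -1 -0.838 0.105
4 -1 -1.567 -0.125
5 -1 -1.788 -0.492
6 -1 -1.830 -0.841
7 -1 -1.690 -1.130
8 -1 -1.442 -1.326
9 -1 -1.153 -1.422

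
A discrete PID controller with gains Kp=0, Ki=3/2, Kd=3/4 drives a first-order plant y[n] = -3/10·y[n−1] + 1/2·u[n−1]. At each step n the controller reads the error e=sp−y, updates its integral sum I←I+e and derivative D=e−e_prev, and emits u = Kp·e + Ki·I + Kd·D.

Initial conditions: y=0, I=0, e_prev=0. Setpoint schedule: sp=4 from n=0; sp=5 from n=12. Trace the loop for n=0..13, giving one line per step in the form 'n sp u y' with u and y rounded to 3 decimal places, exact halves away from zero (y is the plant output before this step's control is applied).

(exact arithmetic carried between steps; '≈' marks a value shown rounded to 6 d.p. or computed from one; I and e_prev carry over from the previous line; the table rounds u and y to 3 d.p., halves away from zero)
n=0: y=0, sp=4, e=sp−y=4; I=4, D=e−e_prev=4; u=0·4+3/2·4+3/4·4=9; next y=-3/10·0+1/2·9=4.5
n=1: y=4.5, sp=4, e=sp−y=-0.5; I=3.5, D=e−e_prev=-4.5; u=0·(-0.5)+3/2·3.5+3/4·(-4.5)=1.875; next y=-3/10·4.5+1/2·1.875=-0.4125
n=2: y=-0.4125, sp=4, e=sp−y=4.4125; I=7.9125, D=e−e_prev=4.9125; u=0·4.4125+3/2·7.9125+3/4·4.9125=15.553125; next y=-3/10·(-0.4125)+1/2·15.553125≈7.900313
n=3: y≈7.900313, sp=4, e=sp−y≈-3.900313; I≈4.012188, D=e−e_prev≈-8.312813; u=0·(-3.900313)+3/2·4.012188+3/4·(-8.312813)≈-0.216328; next y=-3/10·7.900313+1/2·(-0.216328)≈-2.478258
n=4: y≈-2.478258, sp=4, e=sp−y≈6.478258; I≈10.490445, D=e−e_prev≈10.378570; u=0·6.478258+3/2·10.490445+3/4·10.378570≈23.519596; next y=-3/10·(-2.478258)+1/2·23.519596≈12.503275
n=5: y≈12.503275, sp=4, e=sp−y≈-8.503275; I≈1.987170, D=e−e_prev≈-14.981533; u=0·(-8.503275)+3/2·1.987170+3/4·(-14.981533)≈-8.255395; next y=-3/10·12.503275+1/2·(-8.255395)≈-7.878680
n=6: y≈-7.878680, sp=4, e=sp−y≈11.878680; I≈13.865850, D=e−e_prev≈20.381955; u=0·11.878680+3/2·13.865850+3/4·20.381955≈36.085241; next y=-3/10·(-7.878680)+1/2·36.085241≈20.406225
n=7: y≈20.406225, sp=4, e=sp−y≈-16.406225; I≈-2.540375, D=e−e_prev≈-28.284904; u=0·(-16.406225)+3/2·(-2.540375)+3/4·(-28.284904)≈-25.024240; next y=-3/10·20.406225+1/2·(-25.024240)≈-18.633987
n=8: y≈-18.633987, sp=4, e=sp−y≈22.633987; I≈20.093613, D=e−e_prev≈39.040212; u=0·22.633987+3/2·20.093613+3/4·39.040212≈59.420578; next y=-3/10·(-18.633987)+1/2·59.420578≈35.300485
n=9: y≈35.300485, sp=4, e=sp−y≈-31.300485; I≈-11.206873, D=e−e_prev≈-53.934473; u=0·(-31.300485)+3/2·(-11.206873)+3/4·(-53.934473)≈-57.261163; next y=-3/10·35.300485+1/2·(-57.261163)≈-39.220727
n=10: y≈-39.220727, sp=4, e=sp−y≈43.220727; I≈32.013855, D=e−e_prev≈74.521213; u=0·43.220727+3/2·32.013855+3/4·74.521213≈103.911692; next y=-3/10·(-39.220727)+1/2·103.911692≈63.722064
n=11: y≈63.722064, sp=4, e=sp−y≈-59.722064; I≈-27.708209, D=e−e_prev≈-102.942792; u=0·(-59.722064)+3/2·(-27.708209)+3/4·(-102.942792)≈-118.769408; next y=-3/10·63.722064+1/2·(-118.769408)≈-78.501323
n=12: y≈-78.501323, sp=5, e=sp−y≈83.501323; I≈55.793114, D=e−e_prev≈143.223387; u=0·83.501323+3/2·55.793114+3/4·143.223387≈191.107211; next y=-3/10·(-78.501323)+1/2·191.107211≈119.104002
n=13: y≈119.104002, sp=5, e=sp−y≈-114.104002; I≈-58.310889, D=e−e_prev≈-197.605325; u=0·(-114.104002)+3/2·(-58.310889)+3/4·(-197.605325)≈-235.670327; next y=-3/10·119.104002+1/2·(-235.670327)≈-153.566364

0 4 9.000 0.000
1 4 1.875 4.500
2 4 15.553 -0.413
3 4 -0.216 7.900
4 4 23.520 -2.478
5 4 -8.255 12.503
6 4 36.085 -7.879
7 4 -25.024 20.406
8 4 59.421 -18.634
9 4 -57.261 35.300
10 4 103.912 -39.221
11 4 -118.769 63.722
12 5 191.107 -78.501
13 5 -235.670 119.104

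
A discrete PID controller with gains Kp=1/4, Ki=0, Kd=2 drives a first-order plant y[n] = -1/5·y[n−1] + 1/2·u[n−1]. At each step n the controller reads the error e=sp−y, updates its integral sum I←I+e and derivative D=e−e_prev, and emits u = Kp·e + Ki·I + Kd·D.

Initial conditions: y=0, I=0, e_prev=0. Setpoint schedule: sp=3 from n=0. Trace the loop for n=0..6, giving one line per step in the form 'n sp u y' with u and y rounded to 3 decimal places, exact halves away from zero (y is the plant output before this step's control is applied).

(exact arithmetic carried between steps; '≈' marks a value shown rounded to 6 d.p. or computed from one; I and e_prev carry over from the previous line; the table rounds u and y to 3 d.p., halves away from zero)
n=0: y=0, sp=3, e=sp−y=3; I=3, D=e−e_prev=3; u=1/4·3+0·3+2·3=6.75; next y=-1/5·0+1/2·6.75=3.375
n=1: y=3.375, sp=3, e=sp−y=-0.375; I=2.625, D=e−e_prev=-3.375; u=1/4·(-0.375)+0·2.625+2·(-3.375)=-6.84375; next y=-1/5·3.375+1/2·(-6.84375)=-4.096875
n=2: y=-4.096875, sp=3, e=sp−y=7.096875; I=9.721875, D=e−e_prev=7.471875; u=1/4·7.096875+0·9.721875+2·7.471875≈16.717969; next y=-1/5·(-4.096875)+1/2·16.717969≈9.178359
n=3: y≈9.178359, sp=3, e=sp−y≈-6.178359; I≈3.543516, D=e−e_prev≈-13.275234; u=1/4·(-6.178359)+0·3.543516+2·(-13.275234)≈-28.095059; next y=-1/5·9.178359+1/2·(-28.095059)≈-15.883201
n=4: y≈-15.883201, sp=3, e=sp−y≈18.883201; I≈22.426717, D=e−e_prev≈25.061561; u=1/4·18.883201+0·22.426717+2·25.061561≈54.843921; next y=-1/5·(-15.883201)+1/2·54.843921≈30.598601
n=5: y≈30.598601, sp=3, e=sp−y≈-27.598601; I≈-5.171884, D=e−e_prev≈-46.481802; u=1/4·(-27.598601)+0·(-5.171884)+2·(-46.481802)≈-99.863254; next y=-1/5·30.598601+1/2·(-99.863254)≈-56.051347
n=6: y≈-56.051347, sp=3, e=sp−y≈59.051347; I≈53.879463, D=e−e_prev≈86.649948; u=1/4·59.051347+0·53.879463+2·86.649948≈188.062734; next y=-1/5·(-56.051347)+1/2·188.062734≈105.241636

0 3 6.750 0.000
1 3 -6.844 3.375
2 3 16.718 -4.097
3 3 -28.095 9.178
4 3 54.844 -15.883
5 3 -99.863 30.599
6 3 188.063 -56.051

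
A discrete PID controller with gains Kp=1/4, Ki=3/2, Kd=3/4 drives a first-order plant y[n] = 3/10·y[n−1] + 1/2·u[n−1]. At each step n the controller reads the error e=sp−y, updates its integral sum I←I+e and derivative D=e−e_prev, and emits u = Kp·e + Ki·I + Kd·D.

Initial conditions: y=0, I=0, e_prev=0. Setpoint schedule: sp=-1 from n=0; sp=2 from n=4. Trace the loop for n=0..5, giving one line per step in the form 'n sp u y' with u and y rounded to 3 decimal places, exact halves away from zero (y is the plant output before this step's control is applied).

0 -1 -2.500 0.000
1 -1 -0.125 -1.250
2 -1 -2.719 -0.438
3 -1 -0.320 -1.491
4 2 4.918 -0.607
5 2 0.031 2.277

(exact arithmetic carried between steps; '≈' marks a value shown rounded to 6 d.p. or computed from one; I and e_prev carry over from the previous line; the table rounds u and y to 3 d.p., halves away from zero)
n=0: y=0, sp=-1, e=sp−y=-1; I=-1, D=e−e_prev=-1; u=1/4·(-1)+3/2·(-1)+3/4·(-1)=-2.5; next y=3/10·0+1/2·(-2.5)=-1.25
n=1: y=-1.25, sp=-1, e=sp−y=0.25; I=-0.75, D=e−e_prev=1.25; u=1/4·0.25+3/2·(-0.75)+3/4·1.25=-0.125; next y=3/10·(-1.25)+1/2·(-0.125)=-0.4375
n=2: y=-0.4375, sp=-1, e=sp−y=-0.5625; I=-1.3125, D=e−e_prev=-0.8125; u=1/4·(-0.5625)+3/2·(-1.3125)+3/4·(-0.8125)=-2.71875; next y=3/10·(-0.4375)+1/2·(-2.71875)=-1.490625
n=3: y=-1.490625, sp=-1, e=sp−y=0.490625; I=-0.821875, D=e−e_prev=1.053125; u=1/4·0.490625+3/2·(-0.821875)+3/4·1.053125≈-0.320313; next y=3/10·(-1.490625)+1/2·(-0.320313)≈-0.607344
n=4: y≈-0.607344, sp=2, e=sp−y≈2.607344; I≈1.785469, D=e−e_prev≈2.116719; u=1/4·2.607344+3/2·1.785469+3/4·2.116719≈4.917578; next y=3/10·(-0.607344)+1/2·4.917578≈2.276586
n=5: y≈2.276586, sp=2, e=sp−y≈-0.276586; I≈1.508883, D=e−e_prev≈-2.883930; u=1/4·(-0.276586)+3/2·1.508883+3/4·(-2.883930)≈0.031230; next y=3/10·2.276586+1/2·0.031230≈0.698591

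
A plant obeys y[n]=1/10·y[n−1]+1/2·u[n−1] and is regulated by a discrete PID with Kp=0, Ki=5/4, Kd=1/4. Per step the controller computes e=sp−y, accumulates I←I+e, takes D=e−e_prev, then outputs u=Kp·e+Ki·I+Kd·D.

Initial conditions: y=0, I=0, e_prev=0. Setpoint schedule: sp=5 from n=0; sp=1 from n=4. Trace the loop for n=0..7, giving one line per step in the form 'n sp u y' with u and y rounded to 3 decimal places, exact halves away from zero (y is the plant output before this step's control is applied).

0 5 7.500 0.000
1 5 6.875 3.750
2 5 9.281 3.813
3 5 8.967 5.022
4 1 3.296 4.986
5 1 3.564 2.147
6 1 1.646 1.996
7 1 1.824 1.023

(exact arithmetic carried between steps; '≈' marks a value shown rounded to 6 d.p. or computed from one; I and e_prev carry over from the previous line; the table rounds u and y to 3 d.p., halves away from zero)
n=0: y=0, sp=5, e=sp−y=5; I=5, D=e−e_prev=5; u=0·5+5/4·5+1/4·5=7.5; next y=1/10·0+1/2·7.5=3.75
n=1: y=3.75, sp=5, e=sp−y=1.25; I=6.25, D=e−e_prev=-3.75; u=0·1.25+5/4·6.25+1/4·(-3.75)=6.875; next y=1/10·3.75+1/2·6.875=3.8125
n=2: y=3.8125, sp=5, e=sp−y=1.1875; I=7.4375, D=e−e_prev=-0.0625; u=0·1.1875+5/4·7.4375+1/4·(-0.0625)=9.28125; next y=1/10·3.8125+1/2·9.28125=5.021875
n=3: y=5.021875, sp=5, e=sp−y=-0.021875; I=7.415625, D=e−e_prev=-1.209375; u=0·(-0.021875)+5/4·7.415625+1/4·(-1.209375)≈8.967188; next y=1/10·5.021875+1/2·8.967188≈4.985781
n=4: y≈4.985781, sp=1, e=sp−y≈-3.985781; I≈3.429844, D=e−e_prev≈-3.963906; u=0·(-3.985781)+5/4·3.429844+1/4·(-3.963906)≈3.296328; next y=1/10·4.985781+1/2·3.296328≈2.146742
n=5: y≈2.146742, sp=1, e=sp−y≈-1.146742; I≈2.283102, D=e−e_prev≈2.839039; u=0·(-1.146742)+5/4·2.283102+1/4·2.839039≈3.563637; next y=1/10·2.146742+1/2·3.563637≈1.996493
n=6: y≈1.996493, sp=1, e=sp−y≈-0.996493; I≈1.286609, D=e−e_prev≈0.150250; u=0·(-0.996493)+5/4·1.286609+1/4·0.150250≈1.645824; next y=1/10·1.996493+1/2·1.645824≈1.022561
n=7: y≈1.022561, sp=1, e=sp−y≈-0.022561; I≈1.264048, D=e−e_prev≈0.973932; u=0·(-0.022561)+5/4·1.264048+1/4·0.973932≈1.823543; next y=1/10·1.022561+1/2·1.823543≈1.014027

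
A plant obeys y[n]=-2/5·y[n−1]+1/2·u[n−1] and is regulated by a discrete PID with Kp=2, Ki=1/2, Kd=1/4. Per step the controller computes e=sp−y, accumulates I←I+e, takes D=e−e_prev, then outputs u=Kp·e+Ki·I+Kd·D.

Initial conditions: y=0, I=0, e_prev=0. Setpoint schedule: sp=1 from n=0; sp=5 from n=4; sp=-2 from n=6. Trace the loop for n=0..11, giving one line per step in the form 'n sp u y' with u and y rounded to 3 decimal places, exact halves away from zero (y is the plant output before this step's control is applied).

(exact arithmetic carried between steps; '≈' marks a value shown rounded to 6 d.p. or computed from one; I and e_prev carry over from the previous line; the table rounds u and y to 3 d.p., halves away from zero)
n=0: y=0, sp=1, e=sp−y=1; I=1, D=e−e_prev=1; u=2·1+1/2·1+1/4·1=2.75; next y=-2/5·0+1/2·2.75=1.375
n=1: y=1.375, sp=1, e=sp−y=-0.375; I=0.625, D=e−e_prev=-1.375; u=2·(-0.375)+1/2·0.625+1/4·(-1.375)=-0.78125; next y=-2/5·1.375+1/2·(-0.78125)=-0.940625
n=2: y=-0.940625, sp=1, e=sp−y=1.940625; I=2.565625, D=e−e_prev=2.315625; u=2·1.940625+1/2·2.565625+1/4·2.315625≈5.742969; next y=-2/5·(-0.940625)+1/2·5.742969≈3.247734
n=3: y≈3.247734, sp=1, e=sp−y≈-2.247734; I≈0.317891, D=e−e_prev≈-4.188359; u=2·(-2.247734)+1/2·0.317891+1/4·(-4.188359)≈-5.383613; next y=-2/5·3.247734+1/2·(-5.383613)≈-3.990900
n=4: y≈-3.990900, sp=5, e=sp−y≈8.990900; I≈9.308791, D=e−e_prev≈11.238635; u=2·8.990900+1/2·9.308791+1/4·11.238635≈25.445855; next y=-2/5·(-3.990900)+1/2·25.445855≈14.319288
n=5: y≈14.319288, sp=5, e=sp−y≈-9.319288; I≈-0.010497, D=e−e_prev≈-18.310188; u=2·(-9.319288)+1/2·(-0.010497)+1/4·(-18.310188)≈-23.221371; next y=-2/5·14.319288+1/2·(-23.221371)≈-17.338400
n=6: y≈-17.338400, sp=-2, e=sp−y≈15.338400; I≈15.327904, D=e−e_prev≈24.657688; u=2·15.338400+1/2·15.327904+1/4·24.657688≈44.505175; next y=-2/5·(-17.338400)+1/2·44.505175≈29.187947
n=7: y≈29.187947, sp=-2, e=sp−y≈-31.187947; I≈-15.860044, D=e−e_prev≈-46.526348; u=2·(-31.187947)+1/2·(-15.860044)+1/4·(-46.526348)≈-81.937504; next y=-2/5·29.187947+1/2·(-81.937504)≈-52.643931
n=8: y≈-52.643931, sp=-2, e=sp−y≈50.643931; I≈34.783887, D=e−e_prev≈81.831878; u=2·50.643931+1/2·34.783887+1/4·81.831878≈139.137775; next y=-2/5·(-52.643931)+1/2·139.137775≈90.626460
n=9: y≈90.626460, sp=-2, e=sp−y≈-92.626460; I≈-57.842573, D=e−e_prev≈-143.270391; u=2·(-92.626460)+1/2·(-57.842573)+1/4·(-143.270391)≈-249.991803; next y=-2/5·90.626460+1/2·(-249.991803)≈-161.246486
n=10: y≈-161.246486, sp=-2, e=sp−y≈159.246486; I≈101.403913, D=e−e_prev≈251.872945; u=2·159.246486+1/2·101.403913+1/4·251.872945≈432.163164; next y=-2/5·(-161.246486)+1/2·432.163164≈280.580176
n=11: y≈280.580176, sp=-2, e=sp−y≈-282.580176; I≈-181.176263, D=e−e_prev≈-441.826662; u=2·(-282.580176)+1/2·(-181.176263)+1/4·(-441.826662)≈-766.205150; next y=-2/5·280.580176+1/2·(-766.205150)≈-495.334645

0 1 2.750 0.000
1 1 -0.781 1.375
2 1 5.743 -0.941
3 1 -5.384 3.248
4 5 25.446 -3.991
5 5 -23.221 14.319
6 -2 44.505 -17.338
7 -2 -81.938 29.188
8 -2 139.138 -52.644
9 -2 -249.992 90.626
10 -2 432.163 -161.246
11 -2 -766.205 280.580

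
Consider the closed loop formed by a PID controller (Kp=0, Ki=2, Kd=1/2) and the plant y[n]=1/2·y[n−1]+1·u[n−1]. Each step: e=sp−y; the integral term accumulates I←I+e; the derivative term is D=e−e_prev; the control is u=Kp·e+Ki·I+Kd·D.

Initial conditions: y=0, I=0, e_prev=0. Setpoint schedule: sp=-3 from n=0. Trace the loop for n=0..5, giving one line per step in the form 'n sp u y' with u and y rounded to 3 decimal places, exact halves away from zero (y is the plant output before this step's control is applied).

0 -3 -7.500 0.000
1 -3 6.750 -7.500
2 -3 -14.250 3.000
3 -3 18.375 -12.750
4 -3 -31.875 12.000
5 -3 45.188 -25.875

(exact arithmetic carried between steps; '≈' marks a value shown rounded to 6 d.p. or computed from one; I and e_prev carry over from the previous line; the table rounds u and y to 3 d.p., halves away from zero)
n=0: y=0, sp=-3, e=sp−y=-3; I=-3, D=e−e_prev=-3; u=0·(-3)+2·(-3)+1/2·(-3)=-7.5; next y=1/2·0+1·(-7.5)=-7.5
n=1: y=-7.5, sp=-3, e=sp−y=4.5; I=1.5, D=e−e_prev=7.5; u=0·4.5+2·1.5+1/2·7.5=6.75; next y=1/2·(-7.5)+1·6.75=3
n=2: y=3, sp=-3, e=sp−y=-6; I=-4.5, D=e−e_prev=-10.5; u=0·(-6)+2·(-4.5)+1/2·(-10.5)=-14.25; next y=1/2·3+1·(-14.25)=-12.75
n=3: y=-12.75, sp=-3, e=sp−y=9.75; I=5.25, D=e−e_prev=15.75; u=0·9.75+2·5.25+1/2·15.75=18.375; next y=1/2·(-12.75)+1·18.375=12
n=4: y=12, sp=-3, e=sp−y=-15; I=-9.75, D=e−e_prev=-24.75; u=0·(-15)+2·(-9.75)+1/2·(-24.75)=-31.875; next y=1/2·12+1·(-31.875)=-25.875
n=5: y=-25.875, sp=-3, e=sp−y=22.875; I=13.125, D=e−e_prev=37.875; u=0·22.875+2·13.125+1/2·37.875=45.1875; next y=1/2·(-25.875)+1·45.1875=32.25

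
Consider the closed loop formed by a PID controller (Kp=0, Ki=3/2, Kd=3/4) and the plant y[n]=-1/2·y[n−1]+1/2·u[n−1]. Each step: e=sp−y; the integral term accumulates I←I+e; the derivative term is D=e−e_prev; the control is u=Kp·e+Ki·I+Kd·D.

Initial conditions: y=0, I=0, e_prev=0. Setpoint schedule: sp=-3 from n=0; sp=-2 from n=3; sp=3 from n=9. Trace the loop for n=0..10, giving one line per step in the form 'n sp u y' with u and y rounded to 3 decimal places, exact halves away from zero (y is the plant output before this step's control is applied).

(exact arithmetic carried between steps; '≈' marks a value shown rounded to 6 d.p. or computed from one; I and e_prev carry over from the previous line; the table rounds u and y to 3 d.p., halves away from zero)
n=0: y=0, sp=-3, e=sp−y=-3; I=-3, D=e−e_prev=-3; u=0·(-3)+3/2·(-3)+3/4·(-3)=-6.75; next y=-1/2·0+1/2·(-6.75)=-3.375
n=1: y=-3.375, sp=-3, e=sp−y=0.375; I=-2.625, D=e−e_prev=3.375; u=0·0.375+3/2·(-2.625)+3/4·3.375=-1.40625; next y=-1/2·(-3.375)+1/2·(-1.40625)=0.984375
n=2: y=0.984375, sp=-3, e=sp−y=-3.984375; I=-6.609375, D=e−e_prev=-4.359375; u=0·(-3.984375)+3/2·(-6.609375)+3/4·(-4.359375)≈-13.183594; next y=-1/2·0.984375+1/2·(-13.183594)≈-7.083984
n=3: y≈-7.083984, sp=-2, e=sp−y≈5.083984; I≈-1.525391, D=e−e_prev≈9.068359; u=0·5.083984+3/2·(-1.525391)+3/4·9.068359≈4.513184; next y=-1/2·(-7.083984)+1/2·4.513184≈5.798584
n=4: y≈5.798584, sp=-2, e=sp−y≈-7.798584; I≈-9.323975, D=e−e_prev≈-12.882568; u=0·(-7.798584)+3/2·(-9.323975)+3/4·(-12.882568)≈-23.647888; next y=-1/2·5.798584+1/2·(-23.647888)≈-14.723236
n=5: y≈-14.723236, sp=-2, e=sp−y≈12.723236; I≈3.399261, D=e−e_prev≈20.521820; u=0·12.723236+3/2·3.399261+3/4·20.521820≈20.490257; next y=-1/2·(-14.723236)+1/2·20.490257≈17.606747
n=6: y≈17.606747, sp=-2, e=sp−y≈-19.606747; I≈-16.207485, D=e−e_prev≈-32.329983; u=0·(-19.606747)+3/2·(-16.207485)+3/4·(-32.329983)≈-48.558715; next y=-1/2·17.606747+1/2·(-48.558715)≈-33.082731
n=7: y≈-33.082731, sp=-2, e=sp−y≈31.082731; I≈14.875246, D=e−e_prev≈50.689477; u=0·31.082731+3/2·14.875246+3/4·50.689477≈60.329976; next y=-1/2·(-33.082731)+1/2·60.329976≈46.706354
n=8: y≈46.706354, sp=-2, e=sp−y≈-48.706354; I≈-33.831108, D=e−e_prev≈-79.789084; u=0·(-48.706354)+3/2·(-33.831108)+3/4·(-79.789084)≈-110.588475; next y=-1/2·46.706354+1/2·(-110.588475)≈-78.647414
n=9: y≈-78.647414, sp=3, e=sp−y≈81.647414; I≈47.816306, D=e−e_prev≈130.353768; u=0·81.647414+3/2·47.816306+3/4·130.353768≈169.489786; next y=-1/2·(-78.647414)+1/2·169.489786≈124.068600
n=10: y≈124.068600, sp=3, e=sp−y≈-121.068600; I≈-73.252294, D=e−e_prev≈-202.716015; u=0·(-121.068600)+3/2·(-73.252294)+3/4·(-202.716015)≈-261.915451; next y=-1/2·124.068600+1/2·(-261.915451)≈-192.992026

0 -3 -6.750 0.000
1 -3 -1.406 -3.375
2 -3 -13.184 0.984
3 -2 4.513 -7.084
4 -2 -23.648 5.799
5 -2 20.490 -14.723
6 -2 -48.559 17.607
7 -2 60.330 -33.083
8 -2 -110.588 46.706
9 3 169.490 -78.647
10 3 -261.915 124.069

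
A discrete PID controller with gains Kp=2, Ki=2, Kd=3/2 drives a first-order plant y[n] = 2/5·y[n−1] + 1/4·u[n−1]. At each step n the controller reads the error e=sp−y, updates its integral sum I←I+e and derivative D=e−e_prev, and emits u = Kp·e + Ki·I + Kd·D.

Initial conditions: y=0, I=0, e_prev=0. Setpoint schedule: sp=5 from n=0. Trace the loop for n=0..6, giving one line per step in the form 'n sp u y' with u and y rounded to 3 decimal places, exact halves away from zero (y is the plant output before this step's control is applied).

(exact arithmetic carried between steps; '≈' marks a value shown rounded to 6 d.p. or computed from one; I and e_prev carry over from the previous line; the table rounds u and y to 3 d.p., halves away from zero)
n=0: y=0, sp=5, e=sp−y=5; I=5, D=e−e_prev=5; u=2·5+2·5+3/2·5=27.5; next y=2/5·0+1/4·27.5=6.875
n=1: y=6.875, sp=5, e=sp−y=-1.875; I=3.125, D=e−e_prev=-6.875; u=2·(-1.875)+2·3.125+3/2·(-6.875)=-7.8125; next y=2/5·6.875+1/4·(-7.8125)=0.796875
n=2: y=0.796875, sp=5, e=sp−y=4.203125; I=7.328125, D=e−e_prev=6.078125; u=2·4.203125+2·7.328125+3/2·6.078125≈32.179688; next y=2/5·0.796875+1/4·32.179688≈8.363672
n=3: y≈8.363672, sp=5, e=sp−y≈-3.363672; I≈3.964453, D=e−e_prev≈-7.566797; u=2·(-3.363672)+2·3.964453+3/2·(-7.566797)≈-10.148633; next y=2/5·8.363672+1/4·(-10.148633)≈0.808311
n=4: y≈0.808311, sp=5, e=sp−y≈4.191689; I≈8.156143, D=e−e_prev≈7.555361; u=2·4.191689+2·8.156143+3/2·7.555361≈36.028706; next y=2/5·0.808311+1/4·36.028706≈9.330501
n=5: y≈9.330501, sp=5, e=sp−y≈-4.330501; I≈3.825642, D=e−e_prev≈-8.522190; u=2·(-4.330501)+2·3.825642+3/2·(-8.522190)≈-13.793003; next y=2/5·9.330501+1/4·(-13.793003)≈0.283950
n=6: y≈0.283950, sp=5, e=sp−y≈4.716050; I≈8.541692, D=e−e_prev≈9.046551; u=2·4.716050+2·8.541692+3/2·9.046551≈40.085312; next y=2/5·0.283950+1/4·40.085312≈10.134908

0 5 27.500 0.000
1 5 -7.813 6.875
2 5 32.180 0.797
3 5 -10.149 8.364
4 5 36.029 0.808
5 5 -13.793 9.331
6 5 40.085 0.284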